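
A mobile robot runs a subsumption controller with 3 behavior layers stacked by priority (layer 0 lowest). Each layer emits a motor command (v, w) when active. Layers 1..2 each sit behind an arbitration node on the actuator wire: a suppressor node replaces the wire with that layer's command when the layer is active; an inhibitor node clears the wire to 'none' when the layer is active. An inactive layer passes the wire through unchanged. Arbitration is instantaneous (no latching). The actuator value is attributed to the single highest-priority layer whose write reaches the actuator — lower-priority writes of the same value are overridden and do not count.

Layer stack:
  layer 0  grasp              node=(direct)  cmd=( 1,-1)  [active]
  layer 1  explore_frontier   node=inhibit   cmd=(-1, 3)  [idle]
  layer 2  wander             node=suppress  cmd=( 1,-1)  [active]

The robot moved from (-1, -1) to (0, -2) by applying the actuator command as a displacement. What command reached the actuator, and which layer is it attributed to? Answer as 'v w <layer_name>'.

1 -1 wander

displacement = (0, -2) − (-1, -1) = (1, -1)
layer 0 (grasp) active — direct: (1, -1)
layer 1 (explore_frontier) idle — unchanged: (1, -1)
layer 2 (wander) active — suppresses: (1, -1)
→ actuator (1, -1) — from layer 2 (wander)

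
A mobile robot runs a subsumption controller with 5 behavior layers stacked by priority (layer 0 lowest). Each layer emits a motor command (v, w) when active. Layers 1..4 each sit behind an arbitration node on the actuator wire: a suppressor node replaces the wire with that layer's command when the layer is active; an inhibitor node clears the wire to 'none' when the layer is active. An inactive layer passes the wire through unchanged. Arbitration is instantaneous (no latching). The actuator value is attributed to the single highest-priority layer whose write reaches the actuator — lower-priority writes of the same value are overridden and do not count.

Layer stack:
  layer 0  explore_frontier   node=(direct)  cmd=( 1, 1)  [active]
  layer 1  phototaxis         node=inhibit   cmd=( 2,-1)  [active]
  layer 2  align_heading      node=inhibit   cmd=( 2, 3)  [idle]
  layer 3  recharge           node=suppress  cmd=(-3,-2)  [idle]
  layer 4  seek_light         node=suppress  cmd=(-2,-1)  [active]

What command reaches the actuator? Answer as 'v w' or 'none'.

layer 0 (explore_frontier) active — direct: (1, 1)
layer 1 (phototaxis) active — inhibits: none
layer 2 (align_heading) idle — unchanged: none
layer 3 (recharge) idle — unchanged: none
layer 4 (seek_light) active — suppresses: (-2, -1)
→ actuator (-2, -1)

-2 -1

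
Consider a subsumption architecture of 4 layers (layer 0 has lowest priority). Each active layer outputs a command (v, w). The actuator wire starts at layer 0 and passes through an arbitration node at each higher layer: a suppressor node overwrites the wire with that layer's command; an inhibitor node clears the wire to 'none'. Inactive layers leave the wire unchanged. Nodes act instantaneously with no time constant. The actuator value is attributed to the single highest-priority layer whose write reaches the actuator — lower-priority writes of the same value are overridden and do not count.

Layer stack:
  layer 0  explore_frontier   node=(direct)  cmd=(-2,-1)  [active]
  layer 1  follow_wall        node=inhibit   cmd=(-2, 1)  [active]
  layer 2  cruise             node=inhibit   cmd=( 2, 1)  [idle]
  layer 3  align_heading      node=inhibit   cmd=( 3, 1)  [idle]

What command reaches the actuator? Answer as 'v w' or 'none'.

none

L0 explore_frontier: active, feeds wire = (-2, -1)
L1 follow_wall: active, inhibitor → wire = none
L2 cruise: idle → wire stays none
L3 align_heading: idle → wire stays none
actuator = none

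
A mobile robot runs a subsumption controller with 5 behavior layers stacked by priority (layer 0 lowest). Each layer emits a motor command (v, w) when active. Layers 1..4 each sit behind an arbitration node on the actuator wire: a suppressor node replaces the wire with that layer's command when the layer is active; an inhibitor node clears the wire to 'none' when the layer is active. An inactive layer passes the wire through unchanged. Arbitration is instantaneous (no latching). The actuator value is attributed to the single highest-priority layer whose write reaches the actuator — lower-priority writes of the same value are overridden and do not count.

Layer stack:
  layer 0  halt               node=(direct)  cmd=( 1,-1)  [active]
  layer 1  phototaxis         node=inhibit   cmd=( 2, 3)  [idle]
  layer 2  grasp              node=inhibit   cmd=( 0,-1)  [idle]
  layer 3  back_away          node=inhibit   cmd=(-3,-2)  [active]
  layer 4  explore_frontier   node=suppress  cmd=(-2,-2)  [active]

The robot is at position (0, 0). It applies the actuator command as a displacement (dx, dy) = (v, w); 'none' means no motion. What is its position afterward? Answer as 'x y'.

[0] halt on; wire := (1, -1)
[1] phototaxis off; pass (1, -1)
[2] grasp off; pass (1, -1)
[3] back_away on (inhibit); wire := none
[4] explore_frontier on (suppress); wire := (-2, -2)
output (-2, -2)
position: (0, 0) + (-2, -2) = (-2, -2)

-2 -2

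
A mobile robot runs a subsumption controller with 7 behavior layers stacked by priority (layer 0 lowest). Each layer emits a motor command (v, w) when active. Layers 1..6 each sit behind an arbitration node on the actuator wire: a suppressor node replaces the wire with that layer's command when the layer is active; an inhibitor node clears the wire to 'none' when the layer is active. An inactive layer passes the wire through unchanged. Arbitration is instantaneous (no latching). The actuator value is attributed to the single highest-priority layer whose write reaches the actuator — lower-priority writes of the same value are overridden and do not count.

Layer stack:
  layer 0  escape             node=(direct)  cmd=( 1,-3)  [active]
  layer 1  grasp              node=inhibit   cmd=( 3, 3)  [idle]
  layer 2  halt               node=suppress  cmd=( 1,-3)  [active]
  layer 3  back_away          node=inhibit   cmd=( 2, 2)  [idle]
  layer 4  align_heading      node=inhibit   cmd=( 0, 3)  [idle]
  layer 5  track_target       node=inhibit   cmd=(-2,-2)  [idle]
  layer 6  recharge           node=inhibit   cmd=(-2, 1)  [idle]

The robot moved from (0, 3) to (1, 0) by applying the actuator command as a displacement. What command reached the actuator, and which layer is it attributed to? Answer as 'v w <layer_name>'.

1 -3 halt

displacement = (1, 0) − (0, 3) = (1, -3)
[0] escape on; wire := (1, -3)
[1] grasp off; pass (1, -3)
[2] halt on (suppress); wire := (1, -3)
[3] back_away off; pass (1, -3)
[4] align_heading off; pass (1, -3)
[5] track_target off; pass (1, -3)
[6] recharge off; pass (1, -3)
output (1, -3) — from layer 2 (halt)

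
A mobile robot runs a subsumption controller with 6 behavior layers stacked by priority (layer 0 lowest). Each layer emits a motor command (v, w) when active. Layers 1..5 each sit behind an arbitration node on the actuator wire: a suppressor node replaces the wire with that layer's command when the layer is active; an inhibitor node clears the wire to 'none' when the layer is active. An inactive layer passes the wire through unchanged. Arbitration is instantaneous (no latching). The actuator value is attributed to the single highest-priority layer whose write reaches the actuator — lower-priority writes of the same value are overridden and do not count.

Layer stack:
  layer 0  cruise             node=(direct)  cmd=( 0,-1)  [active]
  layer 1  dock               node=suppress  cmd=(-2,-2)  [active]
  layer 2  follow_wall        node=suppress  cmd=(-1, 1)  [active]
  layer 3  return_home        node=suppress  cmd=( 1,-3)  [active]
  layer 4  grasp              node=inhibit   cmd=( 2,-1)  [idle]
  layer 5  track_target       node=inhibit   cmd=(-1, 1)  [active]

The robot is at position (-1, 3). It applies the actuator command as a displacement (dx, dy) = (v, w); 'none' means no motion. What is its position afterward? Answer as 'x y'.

-1 3

L0 cruise: active, feeds wire = (0, -1)
L1 dock: active, suppressor → wire = (-2, -2)
L2 follow_wall: active, suppressor → wire = (-1, 1)
L3 return_home: active, suppressor → wire = (1, -3)
L4 grasp: idle → wire stays (1, -3)
L5 track_target: active, inhibitor → wire = none
actuator = none
position: (-1, 3) + none = (-1, 3)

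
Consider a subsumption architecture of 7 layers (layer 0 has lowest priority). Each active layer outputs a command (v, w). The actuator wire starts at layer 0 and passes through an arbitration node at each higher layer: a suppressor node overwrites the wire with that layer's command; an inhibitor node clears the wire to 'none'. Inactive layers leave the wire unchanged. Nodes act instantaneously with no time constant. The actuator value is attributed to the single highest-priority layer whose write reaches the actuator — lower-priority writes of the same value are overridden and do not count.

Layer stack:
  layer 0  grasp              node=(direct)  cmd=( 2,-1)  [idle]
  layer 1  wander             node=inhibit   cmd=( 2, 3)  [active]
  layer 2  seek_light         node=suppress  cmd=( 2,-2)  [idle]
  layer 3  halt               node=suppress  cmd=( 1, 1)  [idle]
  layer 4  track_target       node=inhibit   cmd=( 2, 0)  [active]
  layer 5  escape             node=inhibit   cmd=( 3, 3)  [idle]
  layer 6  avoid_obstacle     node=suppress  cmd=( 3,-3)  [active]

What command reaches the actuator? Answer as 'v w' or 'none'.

[0] grasp off; wire := none
[1] wander on (inhibit); wire := none
[2] seek_light off; pass none
[3] halt off; pass none
[4] track_target on (inhibit); wire := none
[5] escape off; pass none
[6] avoid_obstacle on (suppress); wire := (3, -3)
output (3, -3)

3 -3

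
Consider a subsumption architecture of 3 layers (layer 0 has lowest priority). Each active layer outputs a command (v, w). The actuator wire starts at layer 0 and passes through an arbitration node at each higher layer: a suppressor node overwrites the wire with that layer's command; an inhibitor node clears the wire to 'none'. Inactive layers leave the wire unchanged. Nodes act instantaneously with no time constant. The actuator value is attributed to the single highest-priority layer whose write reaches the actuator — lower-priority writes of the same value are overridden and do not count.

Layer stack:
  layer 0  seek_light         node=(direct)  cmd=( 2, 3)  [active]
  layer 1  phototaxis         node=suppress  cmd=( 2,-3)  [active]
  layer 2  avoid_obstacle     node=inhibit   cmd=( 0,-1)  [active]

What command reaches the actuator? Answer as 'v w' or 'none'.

layer 0 (seek_light) active — direct: (2, 3)
layer 1 (phototaxis) active — suppresses: (2, -3)
layer 2 (avoid_obstacle) active — inhibits: none
→ actuator none

none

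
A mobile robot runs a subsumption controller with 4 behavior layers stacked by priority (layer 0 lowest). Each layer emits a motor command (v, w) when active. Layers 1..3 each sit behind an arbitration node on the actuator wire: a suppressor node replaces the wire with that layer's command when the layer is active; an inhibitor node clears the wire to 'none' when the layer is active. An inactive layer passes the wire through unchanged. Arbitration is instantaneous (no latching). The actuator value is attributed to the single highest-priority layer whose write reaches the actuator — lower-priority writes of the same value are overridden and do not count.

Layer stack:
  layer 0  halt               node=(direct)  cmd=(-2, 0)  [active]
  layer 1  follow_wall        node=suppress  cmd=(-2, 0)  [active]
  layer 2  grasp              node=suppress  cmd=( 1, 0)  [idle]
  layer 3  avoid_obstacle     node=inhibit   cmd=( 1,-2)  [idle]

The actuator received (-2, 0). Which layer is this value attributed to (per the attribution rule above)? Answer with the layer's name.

follow_wall

[0] halt on; wire := (-2, 0)
[1] follow_wall on (suppress); wire := (-2, 0)
[2] grasp off; pass (-2, 0)
[3] avoid_obstacle off; pass (-2, 0)
output (-2, 0)
last writer: layer 1 = follow_wall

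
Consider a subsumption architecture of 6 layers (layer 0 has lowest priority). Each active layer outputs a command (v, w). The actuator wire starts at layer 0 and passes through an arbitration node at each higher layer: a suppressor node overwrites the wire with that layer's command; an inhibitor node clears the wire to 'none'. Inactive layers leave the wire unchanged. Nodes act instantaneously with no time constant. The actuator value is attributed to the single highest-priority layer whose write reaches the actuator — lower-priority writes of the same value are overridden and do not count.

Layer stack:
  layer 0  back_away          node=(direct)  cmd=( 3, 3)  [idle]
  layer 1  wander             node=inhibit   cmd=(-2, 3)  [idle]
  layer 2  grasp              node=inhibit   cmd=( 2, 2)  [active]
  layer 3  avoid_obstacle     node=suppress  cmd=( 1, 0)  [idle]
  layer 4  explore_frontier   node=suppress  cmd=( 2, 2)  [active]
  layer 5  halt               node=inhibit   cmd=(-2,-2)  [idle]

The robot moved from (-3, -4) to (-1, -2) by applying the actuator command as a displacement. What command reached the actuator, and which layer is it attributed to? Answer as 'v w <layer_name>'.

displacement = (-1, -2) − (-3, -4) = (2, 2)
layer 0 (back_away) idle — none
layer 1 (wander) idle — unchanged: none
layer 2 (grasp) active — inhibits: none
layer 3 (avoid_obstacle) idle — unchanged: none
layer 4 (explore_frontier) active — suppresses: (2, 2)
layer 5 (halt) idle — unchanged: (2, 2)
→ actuator (2, 2) — from layer 4 (explore_frontier)

2 2 explore_frontier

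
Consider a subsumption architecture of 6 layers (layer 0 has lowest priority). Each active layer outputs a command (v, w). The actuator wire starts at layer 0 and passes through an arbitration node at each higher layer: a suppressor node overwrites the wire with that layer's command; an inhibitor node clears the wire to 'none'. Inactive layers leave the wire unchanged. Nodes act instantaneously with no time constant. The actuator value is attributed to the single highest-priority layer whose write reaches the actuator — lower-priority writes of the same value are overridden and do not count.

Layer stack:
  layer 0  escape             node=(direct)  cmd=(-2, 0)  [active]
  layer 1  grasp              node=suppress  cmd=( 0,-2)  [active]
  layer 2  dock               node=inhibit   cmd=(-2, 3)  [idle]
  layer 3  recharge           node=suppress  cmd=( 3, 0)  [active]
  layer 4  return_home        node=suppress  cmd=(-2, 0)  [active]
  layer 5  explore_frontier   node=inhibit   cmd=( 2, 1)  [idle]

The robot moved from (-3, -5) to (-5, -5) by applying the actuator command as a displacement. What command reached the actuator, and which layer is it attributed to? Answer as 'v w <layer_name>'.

displacement = (-5, -5) − (-3, -5) = (-2, 0)
L0 escape: active, feeds wire = (-2, 0)
L1 grasp: active, suppressor → wire = (0, -2)
L2 dock: idle → wire stays (0, -2)
L3 recharge: active, suppressor → wire = (3, 0)
L4 return_home: active, suppressor → wire = (-2, 0)
L5 explore_frontier: idle → wire stays (-2, 0)
actuator = (-2, 0) — from layer 4 (return_home)

-2 0 return_home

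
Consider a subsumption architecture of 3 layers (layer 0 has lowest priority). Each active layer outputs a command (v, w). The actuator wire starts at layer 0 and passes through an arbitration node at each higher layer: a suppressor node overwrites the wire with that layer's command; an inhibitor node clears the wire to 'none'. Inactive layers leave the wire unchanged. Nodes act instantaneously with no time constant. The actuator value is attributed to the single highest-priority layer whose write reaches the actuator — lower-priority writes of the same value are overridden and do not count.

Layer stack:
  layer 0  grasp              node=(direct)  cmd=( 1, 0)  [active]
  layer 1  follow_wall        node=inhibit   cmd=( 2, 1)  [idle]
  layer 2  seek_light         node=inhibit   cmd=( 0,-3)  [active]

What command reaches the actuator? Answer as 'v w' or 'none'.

none

layer 0 (grasp) active — direct: (1, 0)
layer 1 (follow_wall) idle — unchanged: (1, 0)
layer 2 (seek_light) active — inhibits: none
→ actuator none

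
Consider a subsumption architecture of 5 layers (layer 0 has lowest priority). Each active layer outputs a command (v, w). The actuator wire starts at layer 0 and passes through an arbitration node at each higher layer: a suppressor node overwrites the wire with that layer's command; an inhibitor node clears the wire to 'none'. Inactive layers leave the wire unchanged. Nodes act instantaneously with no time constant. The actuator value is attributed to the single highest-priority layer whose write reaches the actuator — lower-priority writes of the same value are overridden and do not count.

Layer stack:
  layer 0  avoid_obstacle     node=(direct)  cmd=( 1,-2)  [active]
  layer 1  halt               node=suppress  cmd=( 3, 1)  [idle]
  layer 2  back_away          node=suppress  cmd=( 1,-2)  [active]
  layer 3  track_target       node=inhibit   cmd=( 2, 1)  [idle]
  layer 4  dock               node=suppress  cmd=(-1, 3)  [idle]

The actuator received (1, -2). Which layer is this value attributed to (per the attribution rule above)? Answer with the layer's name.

layer 0 (avoid_obstacle) active — direct: (1, -2)
layer 1 (halt) idle — unchanged: (1, -2)
layer 2 (back_away) active — suppresses: (1, -2)
layer 3 (track_target) idle — unchanged: (1, -2)
layer 4 (dock) idle — unchanged: (1, -2)
→ actuator (1, -2)
last writer: layer 2 = back_away

back_away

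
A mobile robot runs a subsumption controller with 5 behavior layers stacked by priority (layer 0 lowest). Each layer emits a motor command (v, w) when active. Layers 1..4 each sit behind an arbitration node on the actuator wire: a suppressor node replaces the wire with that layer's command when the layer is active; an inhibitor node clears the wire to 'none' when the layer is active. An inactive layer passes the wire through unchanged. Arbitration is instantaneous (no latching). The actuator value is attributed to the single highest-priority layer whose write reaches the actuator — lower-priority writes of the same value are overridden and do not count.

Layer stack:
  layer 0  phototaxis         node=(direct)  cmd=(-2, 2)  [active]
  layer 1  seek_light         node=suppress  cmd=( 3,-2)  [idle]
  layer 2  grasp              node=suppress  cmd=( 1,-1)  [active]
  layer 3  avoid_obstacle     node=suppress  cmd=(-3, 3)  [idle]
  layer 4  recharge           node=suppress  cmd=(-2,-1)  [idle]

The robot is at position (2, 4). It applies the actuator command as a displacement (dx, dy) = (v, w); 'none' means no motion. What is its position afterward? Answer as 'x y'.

[0] phototaxis on; wire := (-2, 2)
[1] seek_light off; pass (-2, 2)
[2] grasp on (suppress); wire := (1, -1)
[3] avoid_obstacle off; pass (1, -1)
[4] recharge off; pass (1, -1)
output (1, -1)
position: (2, 4) + (1, -1) = (3, 3)

3 3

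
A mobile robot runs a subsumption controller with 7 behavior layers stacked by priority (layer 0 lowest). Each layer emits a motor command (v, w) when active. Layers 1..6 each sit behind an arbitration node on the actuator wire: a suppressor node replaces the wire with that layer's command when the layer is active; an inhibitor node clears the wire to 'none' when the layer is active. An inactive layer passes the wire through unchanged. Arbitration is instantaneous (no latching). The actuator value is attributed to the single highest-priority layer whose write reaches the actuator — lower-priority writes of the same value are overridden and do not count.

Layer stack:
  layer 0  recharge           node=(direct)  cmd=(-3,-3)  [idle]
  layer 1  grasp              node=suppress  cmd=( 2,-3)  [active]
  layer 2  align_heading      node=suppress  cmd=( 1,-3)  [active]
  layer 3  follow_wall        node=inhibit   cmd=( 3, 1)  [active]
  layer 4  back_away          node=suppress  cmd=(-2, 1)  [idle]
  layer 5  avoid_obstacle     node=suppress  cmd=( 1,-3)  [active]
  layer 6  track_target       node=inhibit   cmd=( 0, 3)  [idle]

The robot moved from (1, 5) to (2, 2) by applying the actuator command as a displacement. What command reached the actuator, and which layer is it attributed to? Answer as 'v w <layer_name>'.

displacement = (2, 2) − (1, 5) = (1, -3)
layer 0 (recharge) idle — none
layer 1 (grasp) active — suppresses: (2, -3)
layer 2 (align_heading) active — suppresses: (1, -3)
layer 3 (follow_wall) active — inhibits: none
layer 4 (back_away) idle — unchanged: none
layer 5 (avoid_obstacle) active — suppresses: (1, -3)
layer 6 (track_target) idle — unchanged: (1, -3)
→ actuator (1, -3) — from layer 5 (avoid_obstacle)

1 -3 avoid_obstacle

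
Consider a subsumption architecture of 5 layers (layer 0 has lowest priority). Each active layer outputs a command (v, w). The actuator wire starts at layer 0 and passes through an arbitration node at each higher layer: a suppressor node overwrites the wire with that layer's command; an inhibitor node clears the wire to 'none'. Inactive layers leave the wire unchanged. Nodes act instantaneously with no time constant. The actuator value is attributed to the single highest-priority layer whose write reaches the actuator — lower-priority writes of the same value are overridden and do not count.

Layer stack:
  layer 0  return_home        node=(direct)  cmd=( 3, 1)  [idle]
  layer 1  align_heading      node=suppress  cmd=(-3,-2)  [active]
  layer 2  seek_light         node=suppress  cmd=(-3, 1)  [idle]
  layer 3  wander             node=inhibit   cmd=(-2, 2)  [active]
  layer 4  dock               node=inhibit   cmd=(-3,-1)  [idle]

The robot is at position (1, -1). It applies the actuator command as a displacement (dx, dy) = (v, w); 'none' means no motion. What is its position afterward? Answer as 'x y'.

1 -1

layer 0 (return_home) idle — none
layer 1 (align_heading) active — suppresses: (-3, -2)
layer 2 (seek_light) idle — unchanged: (-3, -2)
layer 3 (wander) active — inhibits: none
layer 4 (dock) idle — unchanged: none
→ actuator none
position: (1, -1) + none = (1, -1)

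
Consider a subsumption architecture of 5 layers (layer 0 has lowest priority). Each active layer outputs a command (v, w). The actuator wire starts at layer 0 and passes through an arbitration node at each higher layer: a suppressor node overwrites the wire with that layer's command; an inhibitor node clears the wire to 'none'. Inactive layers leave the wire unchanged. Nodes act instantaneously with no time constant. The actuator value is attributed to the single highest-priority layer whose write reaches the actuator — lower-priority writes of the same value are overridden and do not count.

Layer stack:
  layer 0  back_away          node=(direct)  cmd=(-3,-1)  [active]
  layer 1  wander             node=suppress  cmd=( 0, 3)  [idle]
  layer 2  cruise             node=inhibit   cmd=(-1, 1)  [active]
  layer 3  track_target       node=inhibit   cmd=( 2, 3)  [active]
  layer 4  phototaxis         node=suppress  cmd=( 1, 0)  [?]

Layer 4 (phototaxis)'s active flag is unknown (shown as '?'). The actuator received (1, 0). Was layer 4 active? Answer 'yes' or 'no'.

If layer 4 is active=yes:
  actuator would be (1, 0)
If layer 4 is active=no:
  actuator would be none
Observed (1, 0), so layer 4 was active.

yes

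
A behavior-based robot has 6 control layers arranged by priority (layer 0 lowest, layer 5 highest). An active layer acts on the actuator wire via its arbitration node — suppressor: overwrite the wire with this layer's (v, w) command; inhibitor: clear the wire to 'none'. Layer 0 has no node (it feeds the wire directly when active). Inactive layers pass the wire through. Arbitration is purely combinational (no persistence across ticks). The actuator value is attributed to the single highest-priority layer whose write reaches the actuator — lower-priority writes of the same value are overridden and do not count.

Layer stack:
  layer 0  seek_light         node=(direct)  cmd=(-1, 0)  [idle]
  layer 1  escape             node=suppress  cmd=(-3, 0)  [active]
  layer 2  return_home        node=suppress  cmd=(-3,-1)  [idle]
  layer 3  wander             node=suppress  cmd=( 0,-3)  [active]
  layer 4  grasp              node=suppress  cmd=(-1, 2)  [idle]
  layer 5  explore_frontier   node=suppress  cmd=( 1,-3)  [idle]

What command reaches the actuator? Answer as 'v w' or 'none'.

[0] seek_light off; wire := none
[1] escape on (suppress); wire := (-3, 0)
[2] return_home off; pass (-3, 0)
[3] wander on (suppress); wire := (0, -3)
[4] grasp off; pass (0, -3)
[5] explore_frontier off; pass (0, -3)
output (0, -3)

0 -3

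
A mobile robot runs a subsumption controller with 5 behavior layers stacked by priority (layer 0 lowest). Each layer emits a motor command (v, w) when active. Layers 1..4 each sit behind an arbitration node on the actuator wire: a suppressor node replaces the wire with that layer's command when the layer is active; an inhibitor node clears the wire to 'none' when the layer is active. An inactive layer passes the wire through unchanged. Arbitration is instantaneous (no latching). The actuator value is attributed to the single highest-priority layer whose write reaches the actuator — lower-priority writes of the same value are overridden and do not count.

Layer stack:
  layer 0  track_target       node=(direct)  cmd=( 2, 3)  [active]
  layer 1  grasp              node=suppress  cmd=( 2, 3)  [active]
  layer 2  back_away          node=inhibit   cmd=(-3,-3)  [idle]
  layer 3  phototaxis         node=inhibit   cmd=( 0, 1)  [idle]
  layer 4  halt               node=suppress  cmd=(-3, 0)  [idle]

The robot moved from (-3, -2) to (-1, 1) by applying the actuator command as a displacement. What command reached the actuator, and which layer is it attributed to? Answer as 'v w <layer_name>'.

2 3 grasp

displacement = (-1, 1) − (-3, -2) = (2, 3)
L0 track_target: active, feeds wire = (2, 3)
L1 grasp: active, suppressor → wire = (2, 3)
L2 back_away: idle → wire stays (2, 3)
L3 phototaxis: idle → wire stays (2, 3)
L4 halt: idle → wire stays (2, 3)
actuator = (2, 3) — from layer 1 (grasp)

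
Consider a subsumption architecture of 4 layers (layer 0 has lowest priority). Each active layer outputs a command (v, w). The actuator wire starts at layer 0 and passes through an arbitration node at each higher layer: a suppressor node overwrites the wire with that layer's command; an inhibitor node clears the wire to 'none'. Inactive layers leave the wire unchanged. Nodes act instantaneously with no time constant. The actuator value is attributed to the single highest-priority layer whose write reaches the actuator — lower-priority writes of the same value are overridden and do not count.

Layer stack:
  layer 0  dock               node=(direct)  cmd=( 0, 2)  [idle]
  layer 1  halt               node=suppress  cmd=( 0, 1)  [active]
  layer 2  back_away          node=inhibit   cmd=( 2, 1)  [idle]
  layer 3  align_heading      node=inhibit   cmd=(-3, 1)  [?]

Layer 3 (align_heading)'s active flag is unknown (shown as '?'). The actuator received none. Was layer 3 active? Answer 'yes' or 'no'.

yes

If layer 3 is active=yes:
  actuator would be none
If layer 3 is active=no:
  actuator would be (0, 1)
Observed none, so layer 3 was active.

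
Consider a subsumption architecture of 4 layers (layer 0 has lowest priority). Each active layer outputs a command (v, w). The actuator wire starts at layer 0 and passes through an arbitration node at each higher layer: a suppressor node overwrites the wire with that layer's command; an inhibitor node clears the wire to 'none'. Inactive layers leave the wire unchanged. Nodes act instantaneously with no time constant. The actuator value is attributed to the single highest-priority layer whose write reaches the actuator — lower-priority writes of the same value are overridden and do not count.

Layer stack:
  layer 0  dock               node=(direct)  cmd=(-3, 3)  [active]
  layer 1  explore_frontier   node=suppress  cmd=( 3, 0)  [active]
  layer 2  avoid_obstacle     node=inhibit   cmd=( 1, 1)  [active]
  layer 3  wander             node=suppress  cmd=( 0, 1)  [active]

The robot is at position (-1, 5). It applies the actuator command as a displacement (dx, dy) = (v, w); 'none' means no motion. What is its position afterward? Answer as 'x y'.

[0] dock on; wire := (-3, 3)
[1] explore_frontier on (suppress); wire := (3, 0)
[2] avoid_obstacle on (inhibit); wire := none
[3] wander on (suppress); wire := (0, 1)
output (0, 1)
position: (-1, 5) + (0, 1) = (-1, 6)

-1 6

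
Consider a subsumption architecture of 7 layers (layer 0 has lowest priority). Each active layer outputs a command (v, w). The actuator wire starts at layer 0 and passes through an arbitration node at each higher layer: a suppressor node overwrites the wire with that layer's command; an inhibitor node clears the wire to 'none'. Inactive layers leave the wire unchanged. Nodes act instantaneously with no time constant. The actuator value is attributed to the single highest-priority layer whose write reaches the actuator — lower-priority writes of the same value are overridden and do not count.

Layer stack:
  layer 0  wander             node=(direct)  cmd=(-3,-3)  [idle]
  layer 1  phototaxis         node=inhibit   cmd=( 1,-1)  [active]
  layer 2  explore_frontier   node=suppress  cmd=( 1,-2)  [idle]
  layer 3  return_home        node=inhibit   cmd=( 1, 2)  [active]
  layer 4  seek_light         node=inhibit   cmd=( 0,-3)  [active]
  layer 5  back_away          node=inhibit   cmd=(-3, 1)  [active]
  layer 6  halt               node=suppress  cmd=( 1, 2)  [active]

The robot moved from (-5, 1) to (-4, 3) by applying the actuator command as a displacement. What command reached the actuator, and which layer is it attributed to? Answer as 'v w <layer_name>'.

displacement = (-4, 3) − (-5, 1) = (1, 2)
layer 0 (wander) idle — none
layer 1 (phototaxis) active — inhibits: none
layer 2 (explore_frontier) idle — unchanged: none
layer 3 (return_home) active — inhibits: none
layer 4 (seek_light) active — inhibits: none
layer 5 (back_away) active — inhibits: none
layer 6 (halt) active — suppresses: (1, 2)
→ actuator (1, 2) — from layer 6 (halt)

1 2 halt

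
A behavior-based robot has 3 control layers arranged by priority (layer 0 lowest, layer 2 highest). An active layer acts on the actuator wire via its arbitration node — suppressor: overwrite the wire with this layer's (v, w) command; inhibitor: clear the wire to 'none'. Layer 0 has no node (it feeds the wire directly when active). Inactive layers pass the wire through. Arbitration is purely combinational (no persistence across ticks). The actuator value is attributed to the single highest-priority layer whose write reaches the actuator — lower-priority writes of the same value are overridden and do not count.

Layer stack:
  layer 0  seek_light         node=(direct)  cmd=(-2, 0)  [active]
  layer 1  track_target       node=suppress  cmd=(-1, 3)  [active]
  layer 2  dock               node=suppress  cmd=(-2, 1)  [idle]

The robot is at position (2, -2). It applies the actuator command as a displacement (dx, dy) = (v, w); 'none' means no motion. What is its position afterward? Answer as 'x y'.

L0 seek_light: active, feeds wire = (-2, 0)
L1 track_target: active, suppressor → wire = (-1, 3)
L2 dock: idle → wire stays (-1, 3)
actuator = (-1, 3)
position: (2, -2) + (-1, 3) = (1, 1)

1 1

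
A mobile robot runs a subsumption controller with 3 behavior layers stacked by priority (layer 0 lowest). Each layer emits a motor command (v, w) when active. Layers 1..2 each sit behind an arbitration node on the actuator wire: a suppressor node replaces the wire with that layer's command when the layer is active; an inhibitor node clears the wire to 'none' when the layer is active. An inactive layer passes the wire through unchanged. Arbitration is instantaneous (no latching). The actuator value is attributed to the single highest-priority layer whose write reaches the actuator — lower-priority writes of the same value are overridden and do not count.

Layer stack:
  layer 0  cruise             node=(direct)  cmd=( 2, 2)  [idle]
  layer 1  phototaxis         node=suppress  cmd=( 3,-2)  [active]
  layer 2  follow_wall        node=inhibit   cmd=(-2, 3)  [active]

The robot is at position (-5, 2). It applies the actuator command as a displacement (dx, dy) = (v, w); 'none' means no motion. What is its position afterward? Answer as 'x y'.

L0 cruise: idle → wire = none
L1 phototaxis: active, suppressor → wire = (3, -2)
L2 follow_wall: active, inhibitor → wire = none
actuator = none
position: (-5, 2) + none = (-5, 2)

-5 2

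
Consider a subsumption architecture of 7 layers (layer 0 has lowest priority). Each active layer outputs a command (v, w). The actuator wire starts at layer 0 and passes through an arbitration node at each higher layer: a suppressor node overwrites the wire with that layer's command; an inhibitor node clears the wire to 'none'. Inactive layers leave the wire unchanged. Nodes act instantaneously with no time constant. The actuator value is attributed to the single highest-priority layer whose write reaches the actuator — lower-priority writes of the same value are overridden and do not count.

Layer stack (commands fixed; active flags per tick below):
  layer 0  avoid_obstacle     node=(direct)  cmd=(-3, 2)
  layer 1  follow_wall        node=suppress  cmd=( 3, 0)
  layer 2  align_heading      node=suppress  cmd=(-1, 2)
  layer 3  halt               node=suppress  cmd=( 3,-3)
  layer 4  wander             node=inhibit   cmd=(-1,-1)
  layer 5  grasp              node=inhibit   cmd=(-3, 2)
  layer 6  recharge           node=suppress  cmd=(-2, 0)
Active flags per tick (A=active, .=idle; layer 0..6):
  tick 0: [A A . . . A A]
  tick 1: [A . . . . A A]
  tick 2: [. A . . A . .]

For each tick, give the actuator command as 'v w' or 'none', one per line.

tick 0:
  L0 avoid_obstacle: active, feeds wire = (-3, 2)
  L1 follow_wall: active, suppressor → wire = (3, 0)
  L2 align_heading: idle → wire stays (3, 0)
  L3 halt: idle → wire stays (3, 0)
  L4 wander: idle → wire stays (3, 0)
  L5 grasp: active, inhibitor → wire = none
  L6 recharge: active, suppressor → wire = (-2, 0)
  actuator = (-2, 0)
tick 1:
  L0 avoid_obstacle: active, feeds wire = (-3, 2)
  L1 follow_wall: idle → wire stays (-3, 2)
  L2 align_heading: idle → wire stays (-3, 2)
  L3 halt: idle → wire stays (-3, 2)
  L4 wander: idle → wire stays (-3, 2)
  L5 grasp: active, inhibitor → wire = none
  L6 recharge: active, suppressor → wire = (-2, 0)
  actuator = (-2, 0)
tick 2:
  L0 avoid_obstacle: idle → wire = none
  L1 follow_wall: active, suppressor → wire = (3, 0)
  L2 align_heading: idle → wire stays (3, 0)
  L3 halt: idle → wire stays (3, 0)
  L4 wander: active, inhibitor → wire = none
  L5 grasp: idle → wire stays none
  L6 recharge: idle → wire stays none
  actuator = none

-2 0
-2 0
none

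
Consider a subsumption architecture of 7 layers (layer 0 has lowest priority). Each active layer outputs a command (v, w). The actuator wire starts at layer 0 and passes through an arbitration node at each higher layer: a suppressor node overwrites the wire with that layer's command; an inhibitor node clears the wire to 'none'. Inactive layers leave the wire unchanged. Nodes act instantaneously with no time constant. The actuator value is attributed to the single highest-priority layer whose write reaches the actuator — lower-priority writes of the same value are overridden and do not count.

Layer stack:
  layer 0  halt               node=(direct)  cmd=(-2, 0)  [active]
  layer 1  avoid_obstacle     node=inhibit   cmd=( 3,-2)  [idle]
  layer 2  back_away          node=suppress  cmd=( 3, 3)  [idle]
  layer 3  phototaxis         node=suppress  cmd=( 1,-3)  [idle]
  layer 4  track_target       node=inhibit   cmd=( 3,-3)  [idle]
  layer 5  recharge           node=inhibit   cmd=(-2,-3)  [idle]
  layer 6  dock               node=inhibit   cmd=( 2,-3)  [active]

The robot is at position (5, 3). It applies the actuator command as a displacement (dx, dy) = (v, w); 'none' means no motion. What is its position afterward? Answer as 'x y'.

5 3

[0] halt on; wire := (-2, 0)
[1] avoid_obstacle off; pass (-2, 0)
[2] back_away off; pass (-2, 0)
[3] phototaxis off; pass (-2, 0)
[4] track_target off; pass (-2, 0)
[5] recharge off; pass (-2, 0)
[6] dock on (inhibit); wire := none
output none
position: (5, 3) + none = (5, 3)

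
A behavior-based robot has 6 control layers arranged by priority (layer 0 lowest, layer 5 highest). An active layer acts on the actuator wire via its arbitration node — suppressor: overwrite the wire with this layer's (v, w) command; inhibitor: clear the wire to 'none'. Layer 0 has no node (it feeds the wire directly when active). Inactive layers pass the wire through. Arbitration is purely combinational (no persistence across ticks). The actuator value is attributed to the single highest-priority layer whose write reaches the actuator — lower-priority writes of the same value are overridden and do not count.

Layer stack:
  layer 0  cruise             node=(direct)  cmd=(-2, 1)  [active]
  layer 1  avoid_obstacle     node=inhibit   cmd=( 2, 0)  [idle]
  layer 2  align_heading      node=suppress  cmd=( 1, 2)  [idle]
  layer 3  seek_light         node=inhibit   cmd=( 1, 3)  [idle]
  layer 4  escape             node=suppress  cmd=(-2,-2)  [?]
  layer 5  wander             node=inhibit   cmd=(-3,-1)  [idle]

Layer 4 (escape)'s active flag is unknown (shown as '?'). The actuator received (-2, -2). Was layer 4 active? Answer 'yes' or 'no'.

yes

If layer 4 is active=yes:
  actuator would be (-2, -2)
If layer 4 is active=no:
  actuator would be (-2, 1)
Observed (-2, -2), so layer 4 was active.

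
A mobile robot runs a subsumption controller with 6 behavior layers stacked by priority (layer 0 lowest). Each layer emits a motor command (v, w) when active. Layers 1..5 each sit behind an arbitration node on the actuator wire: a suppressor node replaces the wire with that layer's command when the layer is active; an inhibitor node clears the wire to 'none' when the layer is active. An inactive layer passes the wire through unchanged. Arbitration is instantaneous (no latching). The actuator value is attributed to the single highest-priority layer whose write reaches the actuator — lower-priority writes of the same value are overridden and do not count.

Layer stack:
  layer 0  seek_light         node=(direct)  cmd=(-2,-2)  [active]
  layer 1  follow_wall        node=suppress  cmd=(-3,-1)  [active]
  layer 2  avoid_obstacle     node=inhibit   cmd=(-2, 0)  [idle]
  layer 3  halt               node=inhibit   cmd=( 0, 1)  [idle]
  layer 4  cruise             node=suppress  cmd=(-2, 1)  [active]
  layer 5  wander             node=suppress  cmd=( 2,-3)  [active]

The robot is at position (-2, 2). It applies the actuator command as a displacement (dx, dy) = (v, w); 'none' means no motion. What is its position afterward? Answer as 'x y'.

0 -1

L0 seek_light: active, feeds wire = (-2, -2)
L1 follow_wall: active, suppressor → wire = (-3, -1)
L2 avoid_obstacle: idle → wire stays (-3, -1)
L3 halt: idle → wire stays (-3, -1)
L4 cruise: active, suppressor → wire = (-2, 1)
L5 wander: active, suppressor → wire = (2, -3)
actuator = (2, -3)
position: (-2, 2) + (2, -3) = (0, -1)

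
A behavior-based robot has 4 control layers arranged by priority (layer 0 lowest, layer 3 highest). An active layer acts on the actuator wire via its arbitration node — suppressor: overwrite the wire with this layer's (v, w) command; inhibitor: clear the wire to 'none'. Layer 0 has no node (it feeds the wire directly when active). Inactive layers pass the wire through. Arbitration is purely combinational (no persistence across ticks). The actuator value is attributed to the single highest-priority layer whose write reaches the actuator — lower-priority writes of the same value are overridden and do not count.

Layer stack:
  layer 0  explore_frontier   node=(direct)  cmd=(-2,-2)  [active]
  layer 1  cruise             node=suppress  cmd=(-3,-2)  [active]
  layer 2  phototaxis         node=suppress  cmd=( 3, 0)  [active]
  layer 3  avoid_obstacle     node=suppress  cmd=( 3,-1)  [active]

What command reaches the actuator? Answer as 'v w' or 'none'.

layer 0 (explore_frontier) active — direct: (-2, -2)
layer 1 (cruise) active — suppresses: (-3, -2)
layer 2 (phototaxis) active — suppresses: (3, 0)
layer 3 (avoid_obstacle) active — suppresses: (3, -1)
→ actuator (3, -1)

3 -1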